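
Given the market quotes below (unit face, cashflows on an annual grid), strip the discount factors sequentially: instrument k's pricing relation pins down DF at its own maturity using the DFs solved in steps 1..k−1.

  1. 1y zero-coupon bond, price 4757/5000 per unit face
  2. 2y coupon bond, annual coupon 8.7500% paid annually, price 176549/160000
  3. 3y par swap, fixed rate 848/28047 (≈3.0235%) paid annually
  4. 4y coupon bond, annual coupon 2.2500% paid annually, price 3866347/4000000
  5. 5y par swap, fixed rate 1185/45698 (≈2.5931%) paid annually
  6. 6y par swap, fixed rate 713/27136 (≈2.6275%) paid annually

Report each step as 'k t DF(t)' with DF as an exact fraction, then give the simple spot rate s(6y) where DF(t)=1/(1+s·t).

1 1 4757/5000
2 2 9381/10000
3 3 572/625
4 4 2209/2500
5 5 1763/2000
6 6 4287/5000
s(6y) = (1/(4287/5000) − 1)/(6) = 713/25722 ≈ 2.7719%

step 1 [1y] zero: DF = P = 4757/5000 ≈ 0.951400
step 2 [2y] bond c/1=7/80: DF=(176549/160000 − 7/80·(0.951400))/(1+7/80) = 9381/10000 ≈ 0.938100
step 3 [3y] swap r/1=848/28047: DF=(1 − 848/28047·(0.951400+0.938100))/(1+848/28047) = 572/625 ≈ 0.915200
step 4 [4y] bond c/1=9/400: DF=(3866347/4000000 − 9/400·(0.951400+0.938100+0.915200))/(1+9/400) = 2209/2500 ≈ 0.883600
step 5 [5y] swap r/1=1185/45698: DF=(1 − 1185/45698·(0.951400+0.938100+0.915200+0.883600))/(1+1185/45698) = 1763/2000 ≈ 0.881500
step 6 [6y] swap r/1=713/27136: DF=(1 − 713/27136·(0.951400+0.938100+0.915200+0.883600+0.881500))/(1+713/27136) = 4287/5000 ≈ 0.857400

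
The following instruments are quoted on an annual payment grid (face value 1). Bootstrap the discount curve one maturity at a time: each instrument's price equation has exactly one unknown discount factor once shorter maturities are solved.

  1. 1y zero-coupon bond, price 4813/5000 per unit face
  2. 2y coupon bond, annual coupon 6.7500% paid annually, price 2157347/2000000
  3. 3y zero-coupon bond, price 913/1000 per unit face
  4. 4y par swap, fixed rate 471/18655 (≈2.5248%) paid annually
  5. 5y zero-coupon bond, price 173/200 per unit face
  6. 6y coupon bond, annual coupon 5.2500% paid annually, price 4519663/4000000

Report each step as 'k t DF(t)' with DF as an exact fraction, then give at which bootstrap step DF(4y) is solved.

step 1 [1y] zero: DF = P = 4813/5000 ≈ 0.962600
step 2 [2y] bond c/1=27/400: DF=(2157347/2000000 − 27/400·(0.962600))/(1+27/400) = 1187/1250 ≈ 0.949600
step 3 [3y] zero: DF = P = 913/1000 ≈ 0.913000
step 4 [4y] swap r/1=471/18655: DF=(1 − 471/18655·(0.962600+0.949600+0.913000))/(1+471/18655) = 4529/5000 ≈ 0.905800
step 5 [5y] zero: DF = P = 173/200 ≈ 0.865000
step 6 [6y] bond c/1=21/400: DF=(4519663/4000000 − 21/400·(0.962600+0.949600+0.913000+0.905800+0.865000))/(1+21/400) = 8443/10000 ≈ 0.844300

1 1 4813/5000
2 2 1187/1250
3 3 913/1000
4 4 4529/5000
5 5 173/200
6 6 8443/10000
DF(4y) is solved at step 4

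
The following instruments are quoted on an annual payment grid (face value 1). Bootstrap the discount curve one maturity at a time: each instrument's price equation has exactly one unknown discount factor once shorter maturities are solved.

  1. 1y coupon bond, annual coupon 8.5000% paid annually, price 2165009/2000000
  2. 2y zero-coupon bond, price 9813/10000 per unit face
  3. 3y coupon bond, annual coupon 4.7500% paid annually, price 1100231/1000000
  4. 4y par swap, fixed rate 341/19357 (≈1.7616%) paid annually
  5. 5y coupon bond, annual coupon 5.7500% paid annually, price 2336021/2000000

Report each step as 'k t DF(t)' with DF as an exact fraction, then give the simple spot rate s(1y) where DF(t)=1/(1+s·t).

1 1 9977/10000
2 2 9813/10000
3 3 4803/5000
4 4 4659/5000
5 5 447/500
s(1y) = (1/(9977/10000) − 1)/(1) = 23/9977 ≈ 0.2305%

step 1 [1y] bond c/1=17/200: DF=(2165009/2000000 − 17/200·(0))/(1+17/200) = 9977/10000 ≈ 0.997700
step 2 [2y] zero: DF = P = 9813/10000 ≈ 0.981300
step 3 [3y] bond c/1=19/400: DF=(1100231/1000000 − 19/400·(0.997700+0.981300))/(1+19/400) = 4803/5000 ≈ 0.960600
step 4 [4y] swap r/1=341/19357: DF=(1 − 341/19357·(0.997700+0.981300+0.960600))/(1+341/19357) = 4659/5000 ≈ 0.931800
step 5 [5y] bond c/1=23/400: DF=(2336021/2000000 − 23/400·(0.997700+0.981300+0.960600+0.931800))/(1+23/400) = 447/500 ≈ 0.894000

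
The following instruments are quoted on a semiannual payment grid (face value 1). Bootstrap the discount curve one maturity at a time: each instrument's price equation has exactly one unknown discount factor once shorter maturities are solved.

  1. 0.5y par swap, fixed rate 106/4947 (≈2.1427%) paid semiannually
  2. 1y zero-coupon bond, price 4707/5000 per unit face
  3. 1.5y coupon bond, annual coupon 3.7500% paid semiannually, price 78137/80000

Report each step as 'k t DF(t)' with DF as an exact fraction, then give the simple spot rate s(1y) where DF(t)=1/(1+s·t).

step 1 [0.5y] swap r/2=53/4947: DF=(1 − 53/4947·(0))/(1+53/4947) = 4947/5000 ≈ 0.989400
step 2 [1y] zero: DF = P = 4707/5000 ≈ 0.941400
step 3 [1.5y] bond c/2=3/160: DF=(78137/80000 − 3/160·(0.989400+0.941400))/(1+3/160) = 577/625 ≈ 0.923200

1 1/2 4947/5000
2 1 4707/5000
3 3/2 577/625
s(1y) = (1/(4707/5000) − 1)/(1) = 293/4707 ≈ 6.2248%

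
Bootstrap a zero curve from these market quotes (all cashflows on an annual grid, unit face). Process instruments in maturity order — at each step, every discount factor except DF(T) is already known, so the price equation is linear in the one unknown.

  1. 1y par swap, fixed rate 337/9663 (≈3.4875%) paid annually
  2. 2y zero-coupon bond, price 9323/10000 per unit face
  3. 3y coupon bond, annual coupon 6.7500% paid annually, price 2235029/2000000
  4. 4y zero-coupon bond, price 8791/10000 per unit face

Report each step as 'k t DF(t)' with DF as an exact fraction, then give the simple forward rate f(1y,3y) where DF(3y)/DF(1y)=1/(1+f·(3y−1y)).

step 1 [1y] swap r/1=337/9663: DF=(1 − 337/9663·(0))/(1+337/9663) = 9663/10000 ≈ 0.966300
step 2 [2y] zero: DF = P = 9323/10000 ≈ 0.932300
step 3 [3y] bond c/1=27/400: DF=(2235029/2000000 − 27/400·(0.966300+0.932300))/(1+27/400) = 2317/2500 ≈ 0.926800
step 4 [4y] zero: DF = P = 8791/10000 ≈ 0.879100

1 1 9663/10000
2 2 9323/10000
3 3 2317/2500
4 4 8791/10000
f(1y,3y) = ((9663/10000)/(2317/2500) − 1)/(2) = 395/18536 ≈ 2.1310%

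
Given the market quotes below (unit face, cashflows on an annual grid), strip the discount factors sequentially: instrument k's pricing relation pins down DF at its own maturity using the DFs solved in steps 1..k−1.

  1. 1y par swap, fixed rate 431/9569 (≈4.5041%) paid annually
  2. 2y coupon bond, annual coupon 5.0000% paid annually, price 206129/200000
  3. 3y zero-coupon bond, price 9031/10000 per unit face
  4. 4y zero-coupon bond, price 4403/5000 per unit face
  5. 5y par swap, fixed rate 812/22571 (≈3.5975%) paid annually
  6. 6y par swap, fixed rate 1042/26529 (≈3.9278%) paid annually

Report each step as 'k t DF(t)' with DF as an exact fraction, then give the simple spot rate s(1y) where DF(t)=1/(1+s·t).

1 1 9569/10000
2 2 117/125
3 3 9031/10000
4 4 4403/5000
5 5 1047/1250
6 6 1979/2500
s(1y) = (1/(9569/10000) − 1)/(1) = 431/9569 ≈ 4.5041%

step 1 [1y] swap r/1=431/9569: DF=(1 − 431/9569·(0))/(1+431/9569) = 9569/10000 ≈ 0.956900
step 2 [2y] bond c/1=1/20: DF=(206129/200000 − 1/20·(0.956900))/(1+1/20) = 117/125 ≈ 0.936000
step 3 [3y] zero: DF = P = 9031/10000 ≈ 0.903100
step 4 [4y] zero: DF = P = 4403/5000 ≈ 0.880600
step 5 [5y] swap r/1=812/22571: DF=(1 − 812/22571·(0.956900+0.936000+0.903100+0.880600))/(1+812/22571) = 1047/1250 ≈ 0.837600
step 6 [6y] swap r/1=1042/26529: DF=(1 − 1042/26529·(0.956900+0.936000+0.903100+0.880600+0.837600))/(1+1042/26529) = 1979/2500 ≈ 0.791600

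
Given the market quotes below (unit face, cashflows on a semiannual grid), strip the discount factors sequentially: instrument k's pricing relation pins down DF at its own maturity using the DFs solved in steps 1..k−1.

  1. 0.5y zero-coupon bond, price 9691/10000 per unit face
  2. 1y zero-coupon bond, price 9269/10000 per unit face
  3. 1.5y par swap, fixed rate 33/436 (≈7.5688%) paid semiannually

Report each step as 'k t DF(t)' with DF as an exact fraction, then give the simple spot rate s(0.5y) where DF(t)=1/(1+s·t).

step 1 [0.5y] zero: DF = P = 9691/10000 ≈ 0.969100
step 2 [1y] zero: DF = P = 9269/10000 ≈ 0.926900
step 3 [1.5y] swap r/2=33/872: DF=(1 − 33/872·(0.969100+0.926900))/(1+33/872) = 559/625 ≈ 0.894400

1 1/2 9691/10000
2 1 9269/10000
3 3/2 559/625
s(0.5y) = (1/(9691/10000) − 1)/(1/2) = 618/9691 ≈ 6.3771%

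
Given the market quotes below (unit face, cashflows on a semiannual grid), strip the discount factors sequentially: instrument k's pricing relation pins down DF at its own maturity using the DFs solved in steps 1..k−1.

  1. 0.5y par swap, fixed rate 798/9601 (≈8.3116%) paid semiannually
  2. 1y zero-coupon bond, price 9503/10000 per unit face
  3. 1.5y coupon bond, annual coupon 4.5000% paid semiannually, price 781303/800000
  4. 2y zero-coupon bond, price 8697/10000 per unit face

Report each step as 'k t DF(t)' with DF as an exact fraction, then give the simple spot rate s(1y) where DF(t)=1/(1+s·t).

step 1 [0.5y] swap r/2=399/9601: DF=(1 − 399/9601·(0))/(1+399/9601) = 9601/10000 ≈ 0.960100
step 2 [1y] zero: DF = P = 9503/10000 ≈ 0.950300
step 3 [1.5y] bond c/2=9/400: DF=(781303/800000 − 9/400·(0.960100+0.950300))/(1+9/400) = 9131/10000 ≈ 0.913100
step 4 [2y] zero: DF = P = 8697/10000 ≈ 0.869700

1 1/2 9601/10000
2 1 9503/10000
3 3/2 9131/10000
4 2 8697/10000
s(1y) = (1/(9503/10000) − 1)/(1) = 497/9503 ≈ 5.2299%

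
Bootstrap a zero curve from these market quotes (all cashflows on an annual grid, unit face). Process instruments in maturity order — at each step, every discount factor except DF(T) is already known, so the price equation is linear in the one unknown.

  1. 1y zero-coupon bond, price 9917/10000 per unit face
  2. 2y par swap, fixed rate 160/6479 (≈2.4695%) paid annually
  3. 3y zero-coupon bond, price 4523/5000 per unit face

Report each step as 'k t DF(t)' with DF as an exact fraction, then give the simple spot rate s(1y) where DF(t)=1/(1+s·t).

step 1 [1y] zero: DF = P = 9917/10000 ≈ 0.991700
step 2 [2y] swap r/1=160/6479: DF=(1 − 160/6479·(0.991700))/(1+160/6479) = 119/125 ≈ 0.952000
step 3 [3y] zero: DF = P = 4523/5000 ≈ 0.904600

1 1 9917/10000
2 2 119/125
3 3 4523/5000
s(1y) = (1/(9917/10000) − 1)/(1) = 83/9917 ≈ 0.8369%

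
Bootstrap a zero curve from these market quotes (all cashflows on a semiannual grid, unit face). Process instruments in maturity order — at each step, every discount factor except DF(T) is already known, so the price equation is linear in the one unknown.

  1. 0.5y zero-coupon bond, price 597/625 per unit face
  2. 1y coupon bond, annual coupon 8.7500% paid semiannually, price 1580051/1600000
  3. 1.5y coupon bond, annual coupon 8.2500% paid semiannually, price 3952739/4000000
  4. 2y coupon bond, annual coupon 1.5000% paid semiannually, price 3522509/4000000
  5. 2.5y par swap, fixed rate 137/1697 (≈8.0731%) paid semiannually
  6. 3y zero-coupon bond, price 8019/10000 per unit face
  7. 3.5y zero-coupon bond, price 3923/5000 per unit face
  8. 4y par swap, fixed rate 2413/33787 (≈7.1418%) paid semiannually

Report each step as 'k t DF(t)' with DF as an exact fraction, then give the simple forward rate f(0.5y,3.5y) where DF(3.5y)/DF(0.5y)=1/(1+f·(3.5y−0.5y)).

step 1 [0.5y] zero: DF = P = 597/625 ≈ 0.955200
step 2 [1y] bond c/2=7/160: DF=(1580051/1600000 − 7/160·(0.955200))/(1+7/160) = 9061/10000 ≈ 0.906100
step 3 [1.5y] bond c/2=33/800: DF=(3952739/4000000 − 33/800·(0.955200+0.906100))/(1+33/800) = 8753/10000 ≈ 0.875300
step 4 [2y] bond c/2=3/400: DF=(3522509/4000000 − 3/400·(0.955200+0.906100+0.875300))/(1+3/400) = 8537/10000 ≈ 0.853700
step 5 [2.5y] swap r/2=137/3394: DF=(1 − 137/3394·(0.955200+0.906100+0.875300+0.853700))/(1+137/3394) = 8219/10000 ≈ 0.821900
step 6 [3y] zero: DF = P = 8019/10000 ≈ 0.801900
step 7 [3.5y] zero: DF = P = 3923/5000 ≈ 0.784600
step 8 [4y] swap r/2=2413/67574: DF=(1 − 2413/67574·(0.955200+0.906100+0.875300+0.853700+0.821900+0.801900+0.784600))/(1+2413/67574) = 7587/10000 ≈ 0.758700

1 1/2 597/625
2 1 9061/10000
3 3/2 8753/10000
4 2 8537/10000
5 5/2 8219/10000
6 3 8019/10000
7 7/2 3923/5000
8 4 7587/10000
f(0.5y,3.5y) = ((597/625)/(3923/5000) − 1)/(3) = 853/11769 ≈ 7.2479%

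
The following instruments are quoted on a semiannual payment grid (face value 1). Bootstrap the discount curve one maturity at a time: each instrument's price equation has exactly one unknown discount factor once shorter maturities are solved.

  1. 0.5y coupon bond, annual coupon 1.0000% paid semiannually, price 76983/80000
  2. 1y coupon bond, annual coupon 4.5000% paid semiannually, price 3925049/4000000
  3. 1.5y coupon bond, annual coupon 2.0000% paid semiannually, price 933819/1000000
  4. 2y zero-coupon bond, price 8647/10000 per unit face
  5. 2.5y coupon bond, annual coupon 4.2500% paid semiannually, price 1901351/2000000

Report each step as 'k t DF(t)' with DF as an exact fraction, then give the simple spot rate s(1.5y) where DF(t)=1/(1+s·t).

1 1/2 383/400
2 1 4693/5000
3 3/2 4529/5000
4 2 8647/10000
5 5/2 4273/5000
s(1.5y) = (1/(4529/5000) − 1)/(3/2) = 314/4529 ≈ 6.9331%

step 1 [0.5y] bond c/2=1/200: DF=(76983/80000 − 1/200·(0))/(1+1/200) = 383/400 ≈ 0.957500
step 2 [1y] bond c/2=9/400: DF=(3925049/4000000 − 9/400·(0.957500))/(1+9/400) = 4693/5000 ≈ 0.938600
step 3 [1.5y] bond c/2=1/100: DF=(933819/1000000 − 1/100·(0.957500+0.938600))/(1+1/100) = 4529/5000 ≈ 0.905800
step 4 [2y] zero: DF = P = 8647/10000 ≈ 0.864700
step 5 [2.5y] bond c/2=17/800: DF=(1901351/2000000 − 17/800·(0.957500+0.938600+0.905800+0.864700))/(1+17/800) = 4273/5000 ≈ 0.854600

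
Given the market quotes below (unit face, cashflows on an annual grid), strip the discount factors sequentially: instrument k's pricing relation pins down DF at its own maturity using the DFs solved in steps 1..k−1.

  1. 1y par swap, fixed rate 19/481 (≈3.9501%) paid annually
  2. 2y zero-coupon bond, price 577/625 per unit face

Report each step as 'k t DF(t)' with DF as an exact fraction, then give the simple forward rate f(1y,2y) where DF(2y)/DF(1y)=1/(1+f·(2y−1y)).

step 1 [1y] swap r/1=19/481: DF=(1 − 19/481·(0))/(1+19/481) = 481/500 ≈ 0.962000
step 2 [2y] zero: DF = P = 577/625 ≈ 0.923200

1 1 481/500
2 2 577/625
f(1y,2y) = ((481/500)/(577/625) − 1)/(1) = 97/2308 ≈ 4.2028%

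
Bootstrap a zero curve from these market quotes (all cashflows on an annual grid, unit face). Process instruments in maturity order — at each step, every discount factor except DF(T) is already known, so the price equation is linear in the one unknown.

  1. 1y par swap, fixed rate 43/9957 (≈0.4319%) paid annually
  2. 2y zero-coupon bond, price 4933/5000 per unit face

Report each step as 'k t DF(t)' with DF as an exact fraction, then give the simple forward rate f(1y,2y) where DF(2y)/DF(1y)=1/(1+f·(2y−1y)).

1 1 9957/10000
2 2 4933/5000
f(1y,2y) = ((9957/10000)/(4933/5000) − 1)/(1) = 91/9866 ≈ 0.9224%

step 1 [1y] swap r/1=43/9957: DF=(1 − 43/9957·(0))/(1+43/9957) = 9957/10000 ≈ 0.995700
step 2 [2y] zero: DF = P = 4933/5000 ≈ 0.986600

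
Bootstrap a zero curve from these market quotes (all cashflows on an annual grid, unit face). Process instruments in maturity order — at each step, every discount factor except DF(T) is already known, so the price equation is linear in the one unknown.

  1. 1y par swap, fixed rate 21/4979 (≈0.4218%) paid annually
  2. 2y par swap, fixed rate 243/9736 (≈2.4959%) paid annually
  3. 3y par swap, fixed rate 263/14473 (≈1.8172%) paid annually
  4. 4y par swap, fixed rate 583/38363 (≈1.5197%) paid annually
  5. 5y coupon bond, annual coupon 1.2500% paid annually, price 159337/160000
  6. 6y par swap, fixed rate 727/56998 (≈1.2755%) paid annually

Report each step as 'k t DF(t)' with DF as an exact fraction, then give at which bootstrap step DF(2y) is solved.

1 1 4979/5000
2 2 4757/5000
3 3 4737/5000
4 4 9417/10000
5 5 4681/5000
6 6 9273/10000
DF(2y) is solved at step 2

step 1 [1y] swap r/1=21/4979: DF=(1 − 21/4979·(0))/(1+21/4979) = 4979/5000 ≈ 0.995800
step 2 [2y] swap r/1=243/9736: DF=(1 − 243/9736·(0.995800))/(1+243/9736) = 4757/5000 ≈ 0.951400
step 3 [3y] swap r/1=263/14473: DF=(1 − 263/14473·(0.995800+0.951400))/(1+263/14473) = 4737/5000 ≈ 0.947400
step 4 [4y] swap r/1=583/38363: DF=(1 − 583/38363·(0.995800+0.951400+0.947400))/(1+583/38363) = 9417/10000 ≈ 0.941700
step 5 [5y] bond c/1=1/80: DF=(159337/160000 − 1/80·(0.995800+0.951400+0.947400+0.941700))/(1+1/80) = 4681/5000 ≈ 0.936200
step 6 [6y] swap r/1=727/56998: DF=(1 − 727/56998·(0.995800+0.951400+0.947400+0.941700+0.936200))/(1+727/56998) = 9273/10000 ≈ 0.927300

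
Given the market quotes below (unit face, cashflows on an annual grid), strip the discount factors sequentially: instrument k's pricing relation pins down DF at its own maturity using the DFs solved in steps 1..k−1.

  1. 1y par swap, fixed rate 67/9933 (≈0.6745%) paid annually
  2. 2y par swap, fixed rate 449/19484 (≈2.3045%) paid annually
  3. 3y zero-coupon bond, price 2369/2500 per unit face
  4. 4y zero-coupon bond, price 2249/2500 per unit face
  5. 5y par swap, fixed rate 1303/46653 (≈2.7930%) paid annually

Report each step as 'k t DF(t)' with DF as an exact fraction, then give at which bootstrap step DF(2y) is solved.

1 1 9933/10000
2 2 9551/10000
3 3 2369/2500
4 4 2249/2500
5 5 8697/10000
DF(2y) is solved at step 2

step 1 [1y] swap r/1=67/9933: DF=(1 − 67/9933·(0))/(1+67/9933) = 9933/10000 ≈ 0.993300
step 2 [2y] swap r/1=449/19484: DF=(1 − 449/19484·(0.993300))/(1+449/19484) = 9551/10000 ≈ 0.955100
step 3 [3y] zero: DF = P = 2369/2500 ≈ 0.947600
step 4 [4y] zero: DF = P = 2249/2500 ≈ 0.899600
step 5 [5y] swap r/1=1303/46653: DF=(1 − 1303/46653·(0.993300+0.955100+0.947600+0.899600))/(1+1303/46653) = 8697/10000 ≈ 0.869700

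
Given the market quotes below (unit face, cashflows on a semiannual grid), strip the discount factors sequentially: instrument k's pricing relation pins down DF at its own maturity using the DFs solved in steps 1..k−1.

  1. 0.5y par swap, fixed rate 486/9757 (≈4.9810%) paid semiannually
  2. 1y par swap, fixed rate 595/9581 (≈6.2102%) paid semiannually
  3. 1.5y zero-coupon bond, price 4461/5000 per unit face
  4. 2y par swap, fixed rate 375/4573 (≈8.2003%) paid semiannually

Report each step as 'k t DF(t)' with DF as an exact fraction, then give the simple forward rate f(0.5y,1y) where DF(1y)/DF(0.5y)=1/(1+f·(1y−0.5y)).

1 1/2 9757/10000
2 1 1881/2000
3 3/2 4461/5000
4 2 17/20
f(0.5y,1y) = ((9757/10000)/(1881/2000) − 1)/(1/2) = 64/855 ≈ 7.4854%

step 1 [0.5y] swap r/2=243/9757: DF=(1 − 243/9757·(0))/(1+243/9757) = 9757/10000 ≈ 0.975700
step 2 [1y] swap r/2=595/19162: DF=(1 − 595/19162·(0.975700))/(1+595/19162) = 1881/2000 ≈ 0.940500
step 3 [1.5y] zero: DF = P = 4461/5000 ≈ 0.892200
step 4 [2y] swap r/2=375/9146: DF=(1 − 375/9146·(0.975700+0.940500+0.892200))/(1+375/9146) = 17/20 ≈ 0.850000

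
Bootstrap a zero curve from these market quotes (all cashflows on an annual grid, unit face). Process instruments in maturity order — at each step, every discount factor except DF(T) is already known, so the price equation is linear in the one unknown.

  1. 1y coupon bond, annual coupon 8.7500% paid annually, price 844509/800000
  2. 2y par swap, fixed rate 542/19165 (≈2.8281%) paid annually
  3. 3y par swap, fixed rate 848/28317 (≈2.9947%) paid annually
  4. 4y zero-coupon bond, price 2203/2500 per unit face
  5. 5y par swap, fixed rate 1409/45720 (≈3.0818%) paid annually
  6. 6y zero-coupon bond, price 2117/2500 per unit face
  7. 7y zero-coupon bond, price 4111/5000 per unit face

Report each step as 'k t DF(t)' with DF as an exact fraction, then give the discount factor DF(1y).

1 1 9707/10000
2 2 4729/5000
3 3 572/625
4 4 2203/2500
5 5 8591/10000
6 6 2117/2500
7 7 4111/5000
DF(1y) = 9707/10000 ≈ 0.970700

step 1 [1y] bond c/1=7/80: DF=(844509/800000 − 7/80·(0))/(1+7/80) = 9707/10000 ≈ 0.970700
step 2 [2y] swap r/1=542/19165: DF=(1 − 542/19165·(0.970700))/(1+542/19165) = 4729/5000 ≈ 0.945800
step 3 [3y] swap r/1=848/28317: DF=(1 − 848/28317·(0.970700+0.945800))/(1+848/28317) = 572/625 ≈ 0.915200
step 4 [4y] zero: DF = P = 2203/2500 ≈ 0.881200
step 5 [5y] swap r/1=1409/45720: DF=(1 − 1409/45720·(0.970700+0.945800+0.915200+0.881200))/(1+1409/45720) = 8591/10000 ≈ 0.859100
step 6 [6y] zero: DF = P = 2117/2500 ≈ 0.846800
step 7 [7y] zero: DF = P = 4111/5000 ≈ 0.822200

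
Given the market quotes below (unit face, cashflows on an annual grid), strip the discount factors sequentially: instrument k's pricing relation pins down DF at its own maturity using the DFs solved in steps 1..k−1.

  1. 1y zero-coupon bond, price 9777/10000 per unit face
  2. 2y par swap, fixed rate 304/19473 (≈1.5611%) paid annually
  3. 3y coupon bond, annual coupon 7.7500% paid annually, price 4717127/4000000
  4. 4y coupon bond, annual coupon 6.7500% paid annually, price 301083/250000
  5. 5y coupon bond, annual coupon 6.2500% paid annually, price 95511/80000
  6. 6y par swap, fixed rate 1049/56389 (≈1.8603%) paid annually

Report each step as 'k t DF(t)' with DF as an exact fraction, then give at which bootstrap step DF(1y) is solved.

1 1 9777/10000
2 2 606/625
3 3 1193/1250
4 4 9447/10000
5 5 4487/5000
6 6 8951/10000
DF(1y) is solved at step 1

step 1 [1y] zero: DF = P = 9777/10000 ≈ 0.977700
step 2 [2y] swap r/1=304/19473: DF=(1 − 304/19473·(0.977700))/(1+304/19473) = 606/625 ≈ 0.969600
step 3 [3y] bond c/1=31/400: DF=(4717127/4000000 − 31/400·(0.977700+0.969600))/(1+31/400) = 1193/1250 ≈ 0.954400
step 4 [4y] bond c/1=27/400: DF=(301083/250000 − 27/400·(0.977700+0.969600+0.954400))/(1+27/400) = 9447/10000 ≈ 0.944700
step 5 [5y] bond c/1=1/16: DF=(95511/80000 − 1/16·(0.977700+0.969600+0.954400+0.944700))/(1+1/16) = 4487/5000 ≈ 0.897400
step 6 [6y] swap r/1=1049/56389: DF=(1 − 1049/56389·(0.977700+0.969600+0.954400+0.944700+0.897400))/(1+1049/56389) = 8951/10000 ≈ 0.895100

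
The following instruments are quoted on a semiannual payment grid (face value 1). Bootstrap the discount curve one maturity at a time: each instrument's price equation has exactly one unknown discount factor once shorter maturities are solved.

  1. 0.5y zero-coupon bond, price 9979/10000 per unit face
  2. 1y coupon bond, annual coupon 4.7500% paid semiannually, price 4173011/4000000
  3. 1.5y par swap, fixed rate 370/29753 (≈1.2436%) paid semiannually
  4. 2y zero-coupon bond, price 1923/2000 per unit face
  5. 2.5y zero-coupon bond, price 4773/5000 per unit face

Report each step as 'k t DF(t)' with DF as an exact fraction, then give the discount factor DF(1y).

step 1 [0.5y] zero: DF = P = 9979/10000 ≈ 0.997900
step 2 [1y] bond c/2=19/800: DF=(4173011/4000000 − 19/800·(0.997900))/(1+19/800) = 9959/10000 ≈ 0.995900
step 3 [1.5y] swap r/2=185/29753: DF=(1 − 185/29753·(0.997900+0.995900))/(1+185/29753) = 1963/2000 ≈ 0.981500
step 4 [2y] zero: DF = P = 1923/2000 ≈ 0.961500
step 5 [2.5y] zero: DF = P = 4773/5000 ≈ 0.954600

1 1/2 9979/10000
2 1 9959/10000
3 3/2 1963/2000
4 2 1923/2000
5 5/2 4773/5000
DF(1y) = 9959/10000 ≈ 0.995900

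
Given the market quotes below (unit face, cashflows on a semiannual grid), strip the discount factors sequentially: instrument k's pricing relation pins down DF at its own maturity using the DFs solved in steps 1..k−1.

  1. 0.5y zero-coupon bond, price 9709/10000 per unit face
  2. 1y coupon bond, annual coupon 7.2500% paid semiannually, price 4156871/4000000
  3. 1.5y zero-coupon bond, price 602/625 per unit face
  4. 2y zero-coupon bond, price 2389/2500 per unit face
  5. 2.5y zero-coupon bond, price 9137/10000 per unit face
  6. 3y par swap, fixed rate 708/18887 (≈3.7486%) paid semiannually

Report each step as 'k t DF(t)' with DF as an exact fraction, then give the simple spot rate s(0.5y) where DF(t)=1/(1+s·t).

1 1/2 9709/10000
2 1 9689/10000
3 3/2 602/625
4 2 2389/2500
5 5/2 9137/10000
6 3 4469/5000
s(0.5y) = (1/(9709/10000) − 1)/(1/2) = 582/9709 ≈ 5.9944%

step 1 [0.5y] zero: DF = P = 9709/10000 ≈ 0.970900
step 2 [1y] bond c/2=29/800: DF=(4156871/4000000 − 29/800·(0.970900))/(1+29/800) = 9689/10000 ≈ 0.968900
step 3 [1.5y] zero: DF = P = 602/625 ≈ 0.963200
step 4 [2y] zero: DF = P = 2389/2500 ≈ 0.955600
step 5 [2.5y] zero: DF = P = 9137/10000 ≈ 0.913700
step 6 [3y] swap r/2=354/18887: DF=(1 − 354/18887·(0.970900+0.968900+0.963200+0.955600+0.913700))/(1+354/18887) = 4469/5000 ≈ 0.893800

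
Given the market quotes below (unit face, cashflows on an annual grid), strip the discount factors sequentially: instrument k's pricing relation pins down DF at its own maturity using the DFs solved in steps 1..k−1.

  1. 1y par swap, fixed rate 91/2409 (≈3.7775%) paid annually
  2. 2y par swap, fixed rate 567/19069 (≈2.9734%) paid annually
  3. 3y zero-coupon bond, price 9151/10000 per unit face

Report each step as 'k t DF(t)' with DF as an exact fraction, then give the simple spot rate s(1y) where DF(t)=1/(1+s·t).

step 1 [1y] swap r/1=91/2409: DF=(1 − 91/2409·(0))/(1+91/2409) = 2409/2500 ≈ 0.963600
step 2 [2y] swap r/1=567/19069: DF=(1 − 567/19069·(0.963600))/(1+567/19069) = 9433/10000 ≈ 0.943300
step 3 [3y] zero: DF = P = 9151/10000 ≈ 0.915100

1 1 2409/2500
2 2 9433/10000
3 3 9151/10000
s(1y) = (1/(2409/2500) − 1)/(1) = 91/2409 ≈ 3.7775%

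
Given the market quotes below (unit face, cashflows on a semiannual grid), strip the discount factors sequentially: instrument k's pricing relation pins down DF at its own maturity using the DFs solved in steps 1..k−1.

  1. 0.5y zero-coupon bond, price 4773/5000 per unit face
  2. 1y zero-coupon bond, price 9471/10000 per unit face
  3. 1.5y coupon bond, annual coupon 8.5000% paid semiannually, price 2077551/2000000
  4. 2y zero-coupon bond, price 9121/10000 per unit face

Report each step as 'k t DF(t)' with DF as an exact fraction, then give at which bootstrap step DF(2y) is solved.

1 1/2 4773/5000
2 1 9471/10000
3 3/2 9189/10000
4 2 9121/10000
DF(2y) is solved at step 4

step 1 [0.5y] zero: DF = P = 4773/5000 ≈ 0.954600
step 2 [1y] zero: DF = P = 9471/10000 ≈ 0.947100
step 3 [1.5y] bond c/2=17/400: DF=(2077551/2000000 − 17/400·(0.954600+0.947100))/(1+17/400) = 9189/10000 ≈ 0.918900
step 4 [2y] zero: DF = P = 9121/10000 ≈ 0.912100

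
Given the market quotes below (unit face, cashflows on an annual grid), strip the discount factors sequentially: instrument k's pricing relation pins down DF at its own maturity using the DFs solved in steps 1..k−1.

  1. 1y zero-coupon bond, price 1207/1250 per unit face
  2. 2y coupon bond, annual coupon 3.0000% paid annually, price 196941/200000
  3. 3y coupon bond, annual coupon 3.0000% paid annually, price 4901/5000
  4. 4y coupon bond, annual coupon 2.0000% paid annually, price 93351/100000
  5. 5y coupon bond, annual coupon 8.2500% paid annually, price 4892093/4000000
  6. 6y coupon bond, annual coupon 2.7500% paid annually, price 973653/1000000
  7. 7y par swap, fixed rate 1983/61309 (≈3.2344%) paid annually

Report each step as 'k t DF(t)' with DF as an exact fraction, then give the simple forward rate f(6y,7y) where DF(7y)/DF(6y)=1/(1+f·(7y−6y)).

step 1 [1y] zero: DF = P = 1207/1250 ≈ 0.965600
step 2 [2y] bond c/1=3/100: DF=(196941/200000 − 3/100·(0.965600))/(1+3/100) = 9279/10000 ≈ 0.927900
step 3 [3y] bond c/1=3/100: DF=(4901/5000 − 3/100·(0.965600+0.927900))/(1+3/100) = 1793/2000 ≈ 0.896500
step 4 [4y] bond c/1=1/50: DF=(93351/100000 − 1/50·(0.965600+0.927900+0.896500))/(1+1/50) = 1721/2000 ≈ 0.860500
step 5 [5y] bond c/1=33/400: DF=(4892093/4000000 − 33/400·(0.965600+0.927900+0.896500+0.860500))/(1+33/400) = 2129/2500 ≈ 0.851600
step 6 [6y] bond c/1=11/400: DF=(973653/1000000 − 11/400·(0.965600+0.927900+0.896500+0.860500+0.851600))/(1+11/400) = 8271/10000 ≈ 0.827100
step 7 [7y] swap r/1=1983/61309: DF=(1 − 1983/61309·(0.965600+0.927900+0.896500+0.860500+0.851600+0.827100))/(1+1983/61309) = 8017/10000 ≈ 0.801700

1 1 1207/1250
2 2 9279/10000
3 3 1793/2000
4 4 1721/2000
5 5 2129/2500
6 6 8271/10000
7 7 8017/10000
f(6y,7y) = ((8271/10000)/(8017/10000) − 1)/(1) = 254/8017 ≈ 3.1683%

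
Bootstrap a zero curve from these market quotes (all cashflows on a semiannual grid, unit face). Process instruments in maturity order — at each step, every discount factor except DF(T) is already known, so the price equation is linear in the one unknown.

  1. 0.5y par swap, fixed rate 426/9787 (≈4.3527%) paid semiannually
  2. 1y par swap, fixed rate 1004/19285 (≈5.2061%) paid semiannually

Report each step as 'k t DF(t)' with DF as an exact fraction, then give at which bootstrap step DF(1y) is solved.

1 1/2 9787/10000
2 1 4749/5000
DF(1y) is solved at step 2

step 1 [0.5y] swap r/2=213/9787: DF=(1 − 213/9787·(0))/(1+213/9787) = 9787/10000 ≈ 0.978700
step 2 [1y] swap r/2=502/19285: DF=(1 − 502/19285·(0.978700))/(1+502/19285) = 4749/5000 ≈ 0.949800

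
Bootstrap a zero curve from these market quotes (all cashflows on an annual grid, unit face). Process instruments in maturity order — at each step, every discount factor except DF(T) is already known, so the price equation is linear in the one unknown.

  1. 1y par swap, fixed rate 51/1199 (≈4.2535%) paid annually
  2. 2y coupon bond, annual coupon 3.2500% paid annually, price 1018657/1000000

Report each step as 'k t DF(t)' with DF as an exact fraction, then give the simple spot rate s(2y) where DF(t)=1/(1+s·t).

1 1 1199/1250
2 2 2391/2500
s(2y) = (1/(2391/2500) − 1)/(2) = 109/4782 ≈ 2.2794%

step 1 [1y] swap r/1=51/1199: DF=(1 − 51/1199·(0))/(1+51/1199) = 1199/1250 ≈ 0.959200
step 2 [2y] bond c/1=13/400: DF=(1018657/1000000 − 13/400·(0.959200))/(1+13/400) = 2391/2500 ≈ 0.956400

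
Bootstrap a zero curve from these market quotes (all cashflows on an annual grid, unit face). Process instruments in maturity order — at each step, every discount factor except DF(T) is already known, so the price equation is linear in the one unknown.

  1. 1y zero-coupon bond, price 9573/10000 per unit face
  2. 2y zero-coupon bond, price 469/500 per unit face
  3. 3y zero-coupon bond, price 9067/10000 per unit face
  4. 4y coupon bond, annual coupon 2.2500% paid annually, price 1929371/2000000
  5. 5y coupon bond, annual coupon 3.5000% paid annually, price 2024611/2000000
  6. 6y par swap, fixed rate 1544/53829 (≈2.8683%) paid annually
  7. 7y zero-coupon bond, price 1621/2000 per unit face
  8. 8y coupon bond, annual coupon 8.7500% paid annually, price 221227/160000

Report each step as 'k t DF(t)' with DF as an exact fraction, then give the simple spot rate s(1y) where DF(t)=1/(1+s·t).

step 1 [1y] zero: DF = P = 9573/10000 ≈ 0.957300
step 2 [2y] zero: DF = P = 469/500 ≈ 0.938000
step 3 [3y] zero: DF = P = 9067/10000 ≈ 0.906700
step 4 [4y] bond c/1=9/400: DF=(1929371/2000000 − 9/400·(0.957300+0.938000+0.906700))/(1+9/400) = 4409/5000 ≈ 0.881800
step 5 [5y] bond c/1=7/200: DF=(2024611/2000000 − 7/200·(0.957300+0.938000+0.906700+0.881800))/(1+7/200) = 1707/2000 ≈ 0.853500
step 6 [6y] swap r/1=1544/53829: DF=(1 − 1544/53829·(0.957300+0.938000+0.906700+0.881800+0.853500))/(1+1544/53829) = 1057/1250 ≈ 0.845600
step 7 [7y] zero: DF = P = 1621/2000 ≈ 0.810500
step 8 [8y] bond c/1=7/80: DF=(221227/160000 − 7/80·(0.957300+0.938000+0.906700+0.881800+0.853500+0.845600+0.810500))/(1+7/80) = 7731/10000 ≈ 0.773100

1 1 9573/10000
2 2 469/500
3 3 9067/10000
4 4 4409/5000
5 5 1707/2000
6 6 1057/1250
7 7 1621/2000
8 8 7731/10000
s(1y) = (1/(9573/10000) − 1)/(1) = 427/9573 ≈ 4.4605%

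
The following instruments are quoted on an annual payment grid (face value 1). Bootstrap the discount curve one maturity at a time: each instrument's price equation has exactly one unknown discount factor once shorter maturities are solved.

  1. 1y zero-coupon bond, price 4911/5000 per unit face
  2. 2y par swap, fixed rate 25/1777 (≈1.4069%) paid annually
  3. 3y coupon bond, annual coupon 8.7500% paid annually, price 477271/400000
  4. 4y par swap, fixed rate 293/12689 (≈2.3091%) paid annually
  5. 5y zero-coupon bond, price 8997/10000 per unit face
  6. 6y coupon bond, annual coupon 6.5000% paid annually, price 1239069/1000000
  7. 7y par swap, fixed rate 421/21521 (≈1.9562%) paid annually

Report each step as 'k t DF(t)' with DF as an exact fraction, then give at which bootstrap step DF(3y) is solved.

step 1 [1y] zero: DF = P = 4911/5000 ≈ 0.982200
step 2 [2y] swap r/1=25/1777: DF=(1 − 25/1777·(0.982200))/(1+25/1777) = 389/400 ≈ 0.972500
step 3 [3y] bond c/1=7/80: DF=(477271/400000 − 7/80·(0.982200+0.972500))/(1+7/80) = 9399/10000 ≈ 0.939900
step 4 [4y] swap r/1=293/12689: DF=(1 − 293/12689·(0.982200+0.972500+0.939900))/(1+293/12689) = 9121/10000 ≈ 0.912100
step 5 [5y] zero: DF = P = 8997/10000 ≈ 0.899700
step 6 [6y] bond c/1=13/200: DF=(1239069/1000000 − 13/200·(0.982200+0.972500+0.939900+0.912100+0.899700))/(1+13/200) = 4381/5000 ≈ 0.876200
step 7 [7y] swap r/1=421/21521: DF=(1 − 421/21521·(0.982200+0.972500+0.939900+0.912100+0.899700+0.876200))/(1+421/21521) = 8737/10000 ≈ 0.873700

1 1 4911/5000
2 2 389/400
3 3 9399/10000
4 4 9121/10000
5 5 8997/10000
6 6 4381/5000
7 7 8737/10000
DF(3y) is solved at step 3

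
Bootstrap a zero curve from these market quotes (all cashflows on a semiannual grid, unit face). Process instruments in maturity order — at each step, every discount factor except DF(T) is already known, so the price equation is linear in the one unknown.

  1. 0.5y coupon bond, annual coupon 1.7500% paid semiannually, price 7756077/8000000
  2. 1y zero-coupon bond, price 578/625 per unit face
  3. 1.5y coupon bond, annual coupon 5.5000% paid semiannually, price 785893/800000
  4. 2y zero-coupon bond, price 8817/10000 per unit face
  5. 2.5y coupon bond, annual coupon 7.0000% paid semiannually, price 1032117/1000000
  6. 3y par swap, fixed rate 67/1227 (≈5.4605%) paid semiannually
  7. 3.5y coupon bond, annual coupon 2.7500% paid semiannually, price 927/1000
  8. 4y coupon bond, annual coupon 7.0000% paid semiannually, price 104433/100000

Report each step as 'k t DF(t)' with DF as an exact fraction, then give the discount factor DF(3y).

1 1/2 9611/10000
2 1 578/625
3 3/2 566/625
4 2 8817/10000
5 5/2 873/1000
6 3 4263/5000
7 7/2 2103/2500
8 4 399/500
DF(3y) = 4263/5000 ≈ 0.852600

step 1 [0.5y] bond c/2=7/800: DF=(7756077/8000000 − 7/800·(0))/(1+7/800) = 9611/10000 ≈ 0.961100
step 2 [1y] zero: DF = P = 578/625 ≈ 0.924800
step 3 [1.5y] bond c/2=11/400: DF=(785893/800000 − 11/400·(0.961100+0.924800))/(1+11/400) = 566/625 ≈ 0.905600
step 4 [2y] zero: DF = P = 8817/10000 ≈ 0.881700
step 5 [2.5y] bond c/2=7/200: DF=(1032117/1000000 − 7/200·(0.961100+0.924800+0.905600+0.881700))/(1+7/200) = 873/1000 ≈ 0.873000
step 6 [3y] swap r/2=67/2454: DF=(1 − 67/2454·(0.961100+0.924800+0.905600+0.881700+0.873000))/(1+67/2454) = 4263/5000 ≈ 0.852600
step 7 [3.5y] bond c/2=11/800: DF=(927/1000 − 11/800·(0.961100+0.924800+0.905600+0.881700+0.873000+0.852600))/(1+11/800) = 2103/2500 ≈ 0.841200
step 8 [4y] bond c/2=7/200: DF=(104433/100000 − 7/200·(0.961100+0.924800+0.905600+0.881700+0.873000+0.852600+0.841200))/(1+7/200) = 399/500 ≈ 0.798000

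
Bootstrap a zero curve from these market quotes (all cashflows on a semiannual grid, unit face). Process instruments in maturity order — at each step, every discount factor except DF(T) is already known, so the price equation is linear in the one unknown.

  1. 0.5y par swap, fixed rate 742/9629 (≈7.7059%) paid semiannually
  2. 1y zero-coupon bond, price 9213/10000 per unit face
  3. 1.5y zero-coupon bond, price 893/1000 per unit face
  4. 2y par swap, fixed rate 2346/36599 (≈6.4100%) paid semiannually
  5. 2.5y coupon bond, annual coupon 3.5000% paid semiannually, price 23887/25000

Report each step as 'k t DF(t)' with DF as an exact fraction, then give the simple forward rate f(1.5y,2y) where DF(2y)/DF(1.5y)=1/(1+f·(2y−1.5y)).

1 1/2 9629/10000
2 1 9213/10000
3 3/2 893/1000
4 2 8827/10000
5 5/2 8761/10000
f(1.5y,2y) = ((893/1000)/(8827/10000) − 1)/(1/2) = 206/8827 ≈ 2.3337%

step 1 [0.5y] swap r/2=371/9629: DF=(1 − 371/9629·(0))/(1+371/9629) = 9629/10000 ≈ 0.962900
step 2 [1y] zero: DF = P = 9213/10000 ≈ 0.921300
step 3 [1.5y] zero: DF = P = 893/1000 ≈ 0.893000
step 4 [2y] swap r/2=1173/36599: DF=(1 − 1173/36599·(0.962900+0.921300+0.893000))/(1+1173/36599) = 8827/10000 ≈ 0.882700
step 5 [2.5y] bond c/2=7/400: DF=(23887/25000 − 7/400·(0.962900+0.921300+0.893000+0.882700))/(1+7/400) = 8761/10000 ≈ 0.876100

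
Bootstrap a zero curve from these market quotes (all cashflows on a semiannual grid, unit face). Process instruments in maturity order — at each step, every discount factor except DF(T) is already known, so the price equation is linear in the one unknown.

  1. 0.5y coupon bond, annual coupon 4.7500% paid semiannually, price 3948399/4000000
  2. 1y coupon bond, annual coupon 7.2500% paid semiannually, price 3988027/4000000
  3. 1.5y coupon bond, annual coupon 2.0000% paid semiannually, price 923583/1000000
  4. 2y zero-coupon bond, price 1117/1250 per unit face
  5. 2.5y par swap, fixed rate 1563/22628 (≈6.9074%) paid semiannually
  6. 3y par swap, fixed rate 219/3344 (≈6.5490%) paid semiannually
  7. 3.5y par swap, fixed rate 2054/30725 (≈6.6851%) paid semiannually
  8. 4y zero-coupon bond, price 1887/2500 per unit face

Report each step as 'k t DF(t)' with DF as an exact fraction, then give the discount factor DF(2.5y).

1 1/2 4821/5000
2 1 2321/2500
3 3/2 8957/10000
4 2 1117/1250
5 5/2 8437/10000
6 3 1031/1250
7 7/2 3973/5000
8 4 1887/2500
DF(2.5y) = 8437/10000 ≈ 0.843700

step 1 [0.5y] bond c/2=19/800: DF=(3948399/4000000 − 19/800·(0))/(1+19/800) = 4821/5000 ≈ 0.964200
step 2 [1y] bond c/2=29/800: DF=(3988027/4000000 − 29/800·(0.964200))/(1+29/800) = 2321/2500 ≈ 0.928400
step 3 [1.5y] bond c/2=1/100: DF=(923583/1000000 − 1/100·(0.964200+0.928400))/(1+1/100) = 8957/10000 ≈ 0.895700
step 4 [2y] zero: DF = P = 1117/1250 ≈ 0.893600
step 5 [2.5y] swap r/2=1563/45256: DF=(1 − 1563/45256·(0.964200+0.928400+0.895700+0.893600))/(1+1563/45256) = 8437/10000 ≈ 0.843700
step 6 [3y] swap r/2=219/6688: DF=(1 − 219/6688·(0.964200+0.928400+0.895700+0.893600+0.843700))/(1+219/6688) = 1031/1250 ≈ 0.824800
step 7 [3.5y] swap r/2=1027/30725: DF=(1 − 1027/30725·(0.964200+0.928400+0.895700+0.893600+0.843700+0.824800))/(1+1027/30725) = 3973/5000 ≈ 0.794600
step 8 [4y] zero: DF = P = 1887/2500 ≈ 0.754800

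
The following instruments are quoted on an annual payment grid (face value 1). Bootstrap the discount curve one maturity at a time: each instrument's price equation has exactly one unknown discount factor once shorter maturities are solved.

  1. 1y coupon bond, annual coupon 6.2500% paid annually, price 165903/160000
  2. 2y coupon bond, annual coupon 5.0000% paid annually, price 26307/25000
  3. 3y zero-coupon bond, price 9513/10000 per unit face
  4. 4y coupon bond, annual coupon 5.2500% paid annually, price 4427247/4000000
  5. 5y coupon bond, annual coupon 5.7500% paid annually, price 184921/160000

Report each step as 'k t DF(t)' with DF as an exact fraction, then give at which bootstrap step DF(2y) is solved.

step 1 [1y] bond c/1=1/16: DF=(165903/160000 − 1/16·(0))/(1+1/16) = 9759/10000 ≈ 0.975900
step 2 [2y] bond c/1=1/20: DF=(26307/25000 − 1/20·(0.975900))/(1+1/20) = 9557/10000 ≈ 0.955700
step 3 [3y] zero: DF = P = 9513/10000 ≈ 0.951300
step 4 [4y] bond c/1=21/400: DF=(4427247/4000000 − 21/400·(0.975900+0.955700+0.951300))/(1+21/400) = 4539/5000 ≈ 0.907800
step 5 [5y] bond c/1=23/400: DF=(184921/160000 − 23/400·(0.975900+0.955700+0.951300+0.907800))/(1+23/400) = 2217/2500 ≈ 0.886800

1 1 9759/10000
2 2 9557/10000
3 3 9513/10000
4 4 4539/5000
5 5 2217/2500
DF(2y) is solved at step 2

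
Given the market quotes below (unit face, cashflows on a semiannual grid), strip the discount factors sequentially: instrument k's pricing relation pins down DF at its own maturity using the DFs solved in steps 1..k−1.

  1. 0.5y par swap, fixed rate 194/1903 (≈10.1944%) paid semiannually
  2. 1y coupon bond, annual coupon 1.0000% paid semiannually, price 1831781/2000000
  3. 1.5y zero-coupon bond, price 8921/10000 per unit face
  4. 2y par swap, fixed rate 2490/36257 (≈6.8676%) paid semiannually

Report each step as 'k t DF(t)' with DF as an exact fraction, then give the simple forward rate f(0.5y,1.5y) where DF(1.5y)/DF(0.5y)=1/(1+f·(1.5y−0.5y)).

step 1 [0.5y] swap r/2=97/1903: DF=(1 − 97/1903·(0))/(1+97/1903) = 1903/2000 ≈ 0.951500
step 2 [1y] bond c/2=1/200: DF=(1831781/2000000 − 1/200·(0.951500))/(1+1/200) = 4533/5000 ≈ 0.906600
step 3 [1.5y] zero: DF = P = 8921/10000 ≈ 0.892100
step 4 [2y] swap r/2=1245/36257: DF=(1 − 1245/36257·(0.951500+0.906600+0.892100))/(1+1245/36257) = 1751/2000 ≈ 0.875500

1 1/2 1903/2000
2 1 4533/5000
3 3/2 8921/10000
4 2 1751/2000
f(0.5y,1.5y) = ((1903/2000)/(8921/10000) − 1)/(1) = 54/811 ≈ 6.6584%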